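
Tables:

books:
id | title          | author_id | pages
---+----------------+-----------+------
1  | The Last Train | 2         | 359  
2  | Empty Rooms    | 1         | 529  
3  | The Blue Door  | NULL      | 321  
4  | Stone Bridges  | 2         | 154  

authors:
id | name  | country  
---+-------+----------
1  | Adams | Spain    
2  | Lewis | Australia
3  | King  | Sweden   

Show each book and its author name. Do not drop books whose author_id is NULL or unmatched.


LEFT JOIN keeps every row from books (the left table); where author_id has no match in authors, the author columns become NULL. Walk through each book:
  - book 1 (The Last Train): author_id=2 -> matches Lewis
  - book 2 (Empty Rooms): author_id=1 -> matches Adams
  - book 3 (The Blue Door): author_id=NULL, no match -> kept with NULL
  - book 4 (Stone Bridges): author_id=2 -> matches Lewis
All 4 rows appear; 1 has NULL author.

SQL:
SELECT a.title, b.name AS author
FROM books a
LEFT JOIN authors b ON a.author_id = b.id

Result:
title          | author
---------------+-------
The Last Train | Lewis 
Empty Rooms    | Adams 
The Blue Door  | NULL  
Stone Bridges  | Lewis 


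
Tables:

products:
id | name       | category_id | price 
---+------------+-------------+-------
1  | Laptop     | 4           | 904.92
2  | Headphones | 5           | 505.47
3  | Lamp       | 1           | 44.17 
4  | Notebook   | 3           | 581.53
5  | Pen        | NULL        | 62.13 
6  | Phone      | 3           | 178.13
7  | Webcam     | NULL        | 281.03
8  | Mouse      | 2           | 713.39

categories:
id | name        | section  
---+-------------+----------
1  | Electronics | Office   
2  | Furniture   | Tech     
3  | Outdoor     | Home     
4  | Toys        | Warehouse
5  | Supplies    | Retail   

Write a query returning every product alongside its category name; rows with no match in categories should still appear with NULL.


LEFT JOIN keeps every row from products (the left table); where category_id has no match in categories, the category columns become NULL. Walk through each product:
  - product 1 (Laptop): category_id=4 -> matches Toys
  - product 2 (Headphones): category_id=5 -> matches Supplies
  - product 3 (Lamp): category_id=1 -> matches Electronics
  - product 4 (Notebook): category_id=3 -> matches Outdoor
  - product 5 (Pen): category_id=NULL, no match -> kept with NULL
  - product 6 (Phone): category_id=3 -> matches Outdoor
  - product 7 (Webcam): category_id=NULL, no match -> kept with NULL
  - product 8 (Mouse): category_id=2 -> matches Furniture
All 8 rows appear; 2 have NULL category.

SQL:
SELECT a.name, b.name AS category
FROM products a
LEFT JOIN categories b ON a.category_id = b.id

Result:
name       | category   
-----------+------------
Laptop     | Toys       
Headphones | Supplies   
Lamp       | Electronics
Notebook   | Outdoor    
Pen        | NULL       
Phone      | Outdoor    
Webcam     | NULL       
Mouse      | Furniture  


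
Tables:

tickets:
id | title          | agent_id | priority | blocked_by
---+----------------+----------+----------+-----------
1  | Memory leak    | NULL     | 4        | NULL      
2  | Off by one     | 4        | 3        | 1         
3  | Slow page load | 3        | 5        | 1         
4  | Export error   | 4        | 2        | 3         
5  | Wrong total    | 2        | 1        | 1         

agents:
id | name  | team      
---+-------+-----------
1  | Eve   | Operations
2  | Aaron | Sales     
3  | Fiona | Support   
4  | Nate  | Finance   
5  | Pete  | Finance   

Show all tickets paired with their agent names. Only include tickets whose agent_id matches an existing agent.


INNER JOIN keeps only tickets rows whose agent_id matches an id in agents. Walk through each ticket:
  - ticket 1 (Memory leak): agent_id=NULL, no match -> dropped
  - ticket 2 (Off by one): agent_id=4 -> matches Nate
  - ticket 3 (Slow page load): agent_id=3 -> matches Fiona
  - ticket 4 (Export error): agent_id=4 -> matches Nate
  - ticket 5 (Wrong total): agent_id=2 -> matches Aaron
So 1 of 5 rows is dropped.

SQL:
SELECT a.title, b.name AS agent
FROM tickets a
INNER JOIN agents b ON a.agent_id = b.id

Result:
title          | agent
---------------+------
Off by one     | Nate 
Slow page load | Fiona
Export error   | Nate 
Wrong total    | Aaron


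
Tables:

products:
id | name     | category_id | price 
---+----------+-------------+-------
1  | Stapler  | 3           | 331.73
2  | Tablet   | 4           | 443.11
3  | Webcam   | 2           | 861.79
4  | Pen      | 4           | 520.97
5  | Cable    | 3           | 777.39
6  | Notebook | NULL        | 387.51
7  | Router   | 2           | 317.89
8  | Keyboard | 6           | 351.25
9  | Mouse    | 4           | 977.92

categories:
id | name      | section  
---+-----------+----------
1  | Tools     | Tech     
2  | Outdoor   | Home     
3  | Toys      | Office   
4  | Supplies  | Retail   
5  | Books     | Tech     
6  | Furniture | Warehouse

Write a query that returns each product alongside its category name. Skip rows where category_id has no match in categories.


INNER JOIN keeps only products rows whose category_id matches an id in categories. Walk through each product:
  - product 1 (Stapler): category_id=3 -> matches Toys
  - product 2 (Tablet): category_id=4 -> matches Supplies
  - product 3 (Webcam): category_id=2 -> matches Outdoor
  - product 4 (Pen): category_id=4 -> matches Supplies
  - product 5 (Cable): category_id=3 -> matches Toys
  - product 6 (Notebook): category_id=NULL, no match -> dropped
  - product 7 (Router): category_id=2 -> matches Outdoor
  - product 8 (Keyboard): category_id=6 -> matches Furniture
  - product 9 (Mouse): category_id=4 -> matches Supplies
So 1 of 9 rows is dropped.

SQL:
SELECT a.name, b.name AS category
FROM products a
INNER JOIN categories b ON a.category_id = b.id

Result:
name     | category 
---------+----------
Stapler  | Toys     
Tablet   | Supplies 
Webcam   | Outdoor  
Pen      | Supplies 
Cable    | Toys     
Router   | Outdoor  
Keyboard | Furniture
Mouse    | Supplies 


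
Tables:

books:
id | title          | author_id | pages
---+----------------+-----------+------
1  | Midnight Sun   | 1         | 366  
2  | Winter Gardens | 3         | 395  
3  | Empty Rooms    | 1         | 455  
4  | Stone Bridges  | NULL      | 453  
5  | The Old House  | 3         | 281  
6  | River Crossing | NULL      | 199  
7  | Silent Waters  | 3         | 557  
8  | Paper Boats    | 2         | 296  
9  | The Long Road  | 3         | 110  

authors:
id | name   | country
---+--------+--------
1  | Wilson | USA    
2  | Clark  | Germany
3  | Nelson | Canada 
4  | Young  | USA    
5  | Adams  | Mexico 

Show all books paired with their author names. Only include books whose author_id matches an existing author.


INNER JOIN keeps only books rows whose author_id matches an id in authors. Walk through each book:
  - book 1 (Midnight Sun): author_id=1 -> matches Wilson
  - book 2 (Winter Gardens): author_id=3 -> matches Nelson
  - book 3 (Empty Rooms): author_id=1 -> matches Wilson
  - book 4 (Stone Bridges): author_id=NULL, no match -> dropped
  - book 5 (The Old House): author_id=3 -> matches Nelson
  - book 6 (River Crossing): author_id=NULL, no match -> dropped
  - book 7 (Silent Waters): author_id=3 -> matches Nelson
  - book 8 (Paper Boats): author_id=2 -> matches Clark
  - book 9 (The Long Road): author_id=3 -> matches Nelson
So 2 of 9 rows are dropped.

SQL:
SELECT a.title, b.name AS author
FROM books a
INNER JOIN authors b ON a.author_id = b.id

Result:
title          | author
---------------+-------
Midnight Sun   | Wilson
Winter Gardens | Nelson
Empty Rooms    | Wilson
The Old House  | Nelson
Silent Waters  | Nelson
Paper Boats    | Clark 
The Long Road  | Nelson


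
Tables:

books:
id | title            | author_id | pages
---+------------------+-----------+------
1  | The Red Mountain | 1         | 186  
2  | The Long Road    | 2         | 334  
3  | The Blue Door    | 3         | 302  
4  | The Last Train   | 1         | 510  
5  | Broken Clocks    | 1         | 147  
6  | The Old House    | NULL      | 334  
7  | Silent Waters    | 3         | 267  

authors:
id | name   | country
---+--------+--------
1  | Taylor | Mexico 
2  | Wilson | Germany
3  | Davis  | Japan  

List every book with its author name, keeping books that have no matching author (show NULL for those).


LEFT JOIN keeps every row from books (the left table); where author_id has no match in authors, the author columns become NULL. Walk through each book:
  - book 1 (The Red Mountain): author_id=1 -> matches Taylor
  - book 2 (The Long Road): author_id=2 -> matches Wilson
  - book 3 (The Blue Door): author_id=3 -> matches Davis
  - book 4 (The Last Train): author_id=1 -> matches Taylor
  - book 5 (Broken Clocks): author_id=1 -> matches Taylor
  - book 6 (The Old House): author_id=NULL, no match -> kept with NULL
  - book 7 (Silent Waters): author_id=3 -> matches Davis
All 7 rows appear; 1 has NULL author.

SQL:
SELECT a.title, b.name AS author
FROM books a
LEFT JOIN authors b ON a.author_id = b.id

Result:
title            | author
-----------------+-------
The Red Mountain | Taylor
The Long Road    | Wilson
The Blue Door    | Davis 
The Last Train   | Taylor
Broken Clocks    | Taylor
The Old House    | NULL  
Silent Waters    | Davis 


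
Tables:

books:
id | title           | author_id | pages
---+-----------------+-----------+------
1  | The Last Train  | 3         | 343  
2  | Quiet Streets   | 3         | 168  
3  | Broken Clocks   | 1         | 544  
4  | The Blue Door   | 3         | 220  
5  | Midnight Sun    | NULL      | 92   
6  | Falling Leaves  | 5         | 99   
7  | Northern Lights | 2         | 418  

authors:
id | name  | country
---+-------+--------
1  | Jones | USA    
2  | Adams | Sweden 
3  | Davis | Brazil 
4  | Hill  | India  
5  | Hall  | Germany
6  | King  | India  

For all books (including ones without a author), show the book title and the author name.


LEFT JOIN keeps every row from books (the left table); where author_id has no match in authors, the author columns become NULL. Walk through each book:
  - book 1 (The Last Train): author_id=3 -> matches Davis
  - book 2 (Quiet Streets): author_id=3 -> matches Davis
  - book 3 (Broken Clocks): author_id=1 -> matches Jones
  - book 4 (The Blue Door): author_id=3 -> matches Davis
  - book 5 (Midnight Sun): author_id=NULL, no match -> kept with NULL
  - book 6 (Falling Leaves): author_id=5 -> matches Hall
  - book 7 (Northern Lights): author_id=2 -> matches Adams
All 7 rows appear; 1 has NULL author.

SQL:
SELECT a.title, b.name AS author
FROM books a
LEFT JOIN authors b ON a.author_id = b.id

Result:
title           | author
----------------+-------
The Last Train  | Davis 
Quiet Streets   | Davis 
Broken Clocks   | Jones 
The Blue Door   | Davis 
Midnight Sun    | NULL  
Falling Leaves  | Hall  
Northern Lights | Adams 


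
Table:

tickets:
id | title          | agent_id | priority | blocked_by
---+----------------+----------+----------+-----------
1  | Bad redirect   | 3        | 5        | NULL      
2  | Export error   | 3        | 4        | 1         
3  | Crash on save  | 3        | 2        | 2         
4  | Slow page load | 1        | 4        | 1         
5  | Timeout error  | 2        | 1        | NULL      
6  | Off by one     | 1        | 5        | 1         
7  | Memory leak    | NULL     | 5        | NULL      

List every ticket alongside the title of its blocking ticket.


This is a self-join: tickets is joined to a second copy of itself, matching each row's blocked_by to another row's id. Use LEFT JOIN so rows with blocked_by=NULL are kept.
  - ticket 1 (Bad redirect): blocked_by=NULL -> NULL
  - ticket 2 (Export error): blocked_by=1 -> Bad redirect
  - ticket 3 (Crash on save): blocked_by=2 -> Export error
  - ticket 4 (Slow page load): blocked_by=1 -> Bad redirect
  - ticket 5 (Timeout error): blocked_by=NULL -> NULL
  - ticket 6 (Off by one): blocked_by=1 -> Bad redirect
  - ticket 7 (Memory leak): blocked_by=NULL -> NULL

SQL:
SELECT a.title AS item, b.title AS blocked_by
FROM tickets a
LEFT JOIN tickets b ON a.blocked_by = b.id

Result:
item           | blocked_by  
---------------+-------------
Bad redirect   | NULL        
Export error   | Bad redirect
Crash on save  | Export error
Slow page load | Bad redirect
Timeout error  | NULL        
Off by one     | Bad redirect
Memory leak    | NULL        


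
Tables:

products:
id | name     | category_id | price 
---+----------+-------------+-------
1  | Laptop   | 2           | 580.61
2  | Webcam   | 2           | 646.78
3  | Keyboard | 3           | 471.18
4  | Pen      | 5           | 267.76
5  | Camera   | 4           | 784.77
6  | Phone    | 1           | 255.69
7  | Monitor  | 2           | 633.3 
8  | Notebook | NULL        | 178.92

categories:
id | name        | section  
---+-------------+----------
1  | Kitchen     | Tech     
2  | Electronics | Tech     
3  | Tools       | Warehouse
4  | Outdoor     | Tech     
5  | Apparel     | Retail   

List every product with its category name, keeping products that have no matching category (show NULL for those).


LEFT JOIN keeps every row from products (the left table); where category_id has no match in categories, the category columns become NULL. Walk through each product:
  - product 1 (Laptop): category_id=2 -> matches Electronics
  - product 2 (Webcam): category_id=2 -> matches Electronics
  - product 3 (Keyboard): category_id=3 -> matches Tools
  - product 4 (Pen): category_id=5 -> matches Apparel
  - product 5 (Camera): category_id=4 -> matches Outdoor
  - product 6 (Phone): category_id=1 -> matches Kitchen
  - product 7 (Monitor): category_id=2 -> matches Electronics
  - product 8 (Notebook): category_id=NULL, no match -> kept with NULL
All 8 rows appear; 1 has NULL category.

SQL:
SELECT a.name, b.name AS category
FROM products a
LEFT JOIN categories b ON a.category_id = b.id

Result:
name     | category   
---------+------------
Laptop   | Electronics
Webcam   | Electronics
Keyboard | Tools      
Pen      | Apparel    
Camera   | Outdoor    
Phone    | Kitchen    
Monitor  | Electronics
Notebook | NULL       


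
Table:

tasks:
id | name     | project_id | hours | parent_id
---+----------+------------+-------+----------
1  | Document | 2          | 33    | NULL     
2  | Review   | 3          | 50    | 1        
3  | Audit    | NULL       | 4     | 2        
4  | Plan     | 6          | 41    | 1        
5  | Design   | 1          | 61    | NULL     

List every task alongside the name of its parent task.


This is a self-join: tasks is joined to a second copy of itself, matching each row's parent_id to another row's id. Use LEFT JOIN so rows with parent_id=NULL are kept.
  - task 1 (Document): parent_id=NULL -> NULL
  - task 2 (Review): parent_id=1 -> Document
  - task 3 (Audit): parent_id=2 -> Review
  - task 4 (Plan): parent_id=1 -> Document
  - task 5 (Design): parent_id=NULL -> NULL

SQL:
SELECT a.name AS item, b.name AS parent
FROM tasks a
LEFT JOIN tasks b ON a.parent_id = b.id

Result:
item     | parent  
---------+---------
Document | NULL    
Review   | Document
Audit    | Review  
Plan     | Document
Design   | NULL    


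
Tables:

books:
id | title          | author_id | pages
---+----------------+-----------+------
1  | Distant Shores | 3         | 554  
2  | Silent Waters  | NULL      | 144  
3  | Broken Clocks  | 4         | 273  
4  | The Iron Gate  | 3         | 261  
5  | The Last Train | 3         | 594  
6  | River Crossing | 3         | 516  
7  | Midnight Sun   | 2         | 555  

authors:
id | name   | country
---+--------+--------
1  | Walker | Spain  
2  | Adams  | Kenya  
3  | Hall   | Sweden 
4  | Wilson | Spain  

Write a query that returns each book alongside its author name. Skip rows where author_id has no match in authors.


INNER JOIN keeps only books rows whose author_id matches an id in authors. Walk through each book:
  - book 1 (Distant Shores): author_id=3 -> matches Hall
  - book 2 (Silent Waters): author_id=NULL, no match -> dropped
  - book 3 (Broken Clocks): author_id=4 -> matches Wilson
  - book 4 (The Iron Gate): author_id=3 -> matches Hall
  - book 5 (The Last Train): author_id=3 -> matches Hall
  - book 6 (River Crossing): author_id=3 -> matches Hall
  - book 7 (Midnight Sun): author_id=2 -> matches Adams
So 1 of 7 rows is dropped.

SQL:
SELECT a.title, b.name AS author
FROM books a
INNER JOIN authors b ON a.author_id = b.id

Result:
title          | author
---------------+-------
Distant Shores | Hall  
Broken Clocks  | Wilson
The Iron Gate  | Hall  
The Last Train | Hall  
River Crossing | Hall  
Midnight Sun   | Adams 


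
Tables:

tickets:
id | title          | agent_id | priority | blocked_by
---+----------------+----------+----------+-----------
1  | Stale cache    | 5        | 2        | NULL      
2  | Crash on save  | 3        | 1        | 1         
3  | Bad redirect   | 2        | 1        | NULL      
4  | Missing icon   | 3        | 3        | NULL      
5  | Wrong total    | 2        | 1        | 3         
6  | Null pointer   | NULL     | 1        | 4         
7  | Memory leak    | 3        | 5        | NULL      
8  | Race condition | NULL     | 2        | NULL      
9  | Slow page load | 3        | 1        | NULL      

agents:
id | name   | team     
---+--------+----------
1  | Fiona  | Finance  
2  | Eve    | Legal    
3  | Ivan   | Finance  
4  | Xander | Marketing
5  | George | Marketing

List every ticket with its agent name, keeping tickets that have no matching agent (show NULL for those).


LEFT JOIN keeps every row from tickets (the left table); where agent_id has no match in agents, the agent columns become NULL. Walk through each ticket:
  - ticket 1 (Stale cache): agent_id=5 -> matches George
  - ticket 2 (Crash on save): agent_id=3 -> matches Ivan
  - ticket 3 (Bad redirect): agent_id=2 -> matches Eve
  - ticket 4 (Missing icon): agent_id=3 -> matches Ivan
  - ticket 5 (Wrong total): agent_id=2 -> matches Eve
  - ticket 6 (Null pointer): agent_id=NULL, no match -> kept with NULL
  - ticket 7 (Memory leak): agent_id=3 -> matches Ivan
  - ticket 8 (Race condition): agent_id=NULL, no match -> kept with NULL
  - ticket 9 (Slow page load): agent_id=3 -> matches Ivan
All 9 rows appear; 2 have NULL agent.

SQL:
SELECT a.title, b.name AS agent
FROM tickets a
LEFT JOIN agents b ON a.agent_id = b.id

Result:
title          | agent 
---------------+-------
Stale cache    | George
Crash on save  | Ivan  
Bad redirect   | Eve   
Missing icon   | Ivan  
Wrong total    | Eve   
Null pointer   | NULL  
Memory leak    | Ivan  
Race condition | NULL  
Slow page load | Ivan  


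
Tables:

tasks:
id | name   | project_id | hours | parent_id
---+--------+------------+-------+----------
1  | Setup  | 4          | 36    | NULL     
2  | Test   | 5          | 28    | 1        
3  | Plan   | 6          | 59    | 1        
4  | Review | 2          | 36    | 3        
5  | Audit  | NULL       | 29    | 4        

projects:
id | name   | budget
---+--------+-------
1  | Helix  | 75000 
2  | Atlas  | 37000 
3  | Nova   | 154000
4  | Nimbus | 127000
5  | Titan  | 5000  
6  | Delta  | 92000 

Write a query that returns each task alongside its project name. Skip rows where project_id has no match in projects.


INNER JOIN keeps only tasks rows whose project_id matches an id in projects. Walk through each task:
  - task 1 (Setup): project_id=4 -> matches Nimbus
  - task 2 (Test): project_id=5 -> matches Titan
  - task 3 (Plan): project_id=6 -> matches Delta
  - task 4 (Review): project_id=2 -> matches Atlas
  - task 5 (Audit): project_id=NULL, no match -> dropped
So 1 of 5 rows is dropped.

SQL:
SELECT a.name, b.name AS project
FROM tasks a
INNER JOIN projects b ON a.project_id = b.id

Result:
name   | project
-------+--------
Setup  | Nimbus 
Test   | Titan  
Plan   | Delta  
Review | Atlas  


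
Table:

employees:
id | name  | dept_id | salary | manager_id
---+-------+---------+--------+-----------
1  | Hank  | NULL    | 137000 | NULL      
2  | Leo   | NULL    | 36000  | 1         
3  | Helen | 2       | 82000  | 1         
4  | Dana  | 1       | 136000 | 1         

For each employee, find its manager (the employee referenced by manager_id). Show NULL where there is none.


This is a self-join: employees is joined to a second copy of itself, matching each row's manager_id to another row's id. Use LEFT JOIN so rows with manager_id=NULL are kept.
  - employee 1 (Hank): manager_id=NULL -> NULL
  - employee 2 (Leo): manager_id=1 -> Hank
  - employee 3 (Helen): manager_id=1 -> Hank
  - employee 4 (Dana): manager_id=1 -> Hank

SQL:
SELECT a.name AS item, b.name AS manager
FROM employees a
LEFT JOIN employees b ON a.manager_id = b.id

Result:
item  | manager
------+--------
Hank  | NULL   
Leo   | Hank   
Helen | Hank   
Dana  | Hank   


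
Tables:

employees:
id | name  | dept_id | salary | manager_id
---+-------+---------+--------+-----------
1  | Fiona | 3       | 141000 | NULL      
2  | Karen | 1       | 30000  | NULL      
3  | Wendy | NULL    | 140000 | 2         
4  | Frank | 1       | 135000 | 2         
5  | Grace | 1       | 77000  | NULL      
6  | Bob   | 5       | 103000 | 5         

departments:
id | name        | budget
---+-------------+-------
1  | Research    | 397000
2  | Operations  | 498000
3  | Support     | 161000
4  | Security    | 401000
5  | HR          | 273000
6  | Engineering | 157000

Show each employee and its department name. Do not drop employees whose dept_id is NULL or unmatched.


LEFT JOIN keeps every row from employees (the left table); where dept_id has no match in departments, the department columns become NULL. Walk through each employee:
  - employee 1 (Fiona): dept_id=3 -> matches Support
  - employee 2 (Karen): dept_id=1 -> matches Research
  - employee 3 (Wendy): dept_id=NULL, no match -> kept with NULL
  - employee 4 (Frank): dept_id=1 -> matches Research
  - employee 5 (Grace): dept_id=1 -> matches Research
  - employee 6 (Bob): dept_id=5 -> matches HR
All 6 rows appear; 1 has NULL department.

SQL:
SELECT a.name, b.name AS department
FROM employees a
LEFT JOIN departments b ON a.dept_id = b.id

Result:
name  | department
------+-----------
Fiona | Support   
Karen | Research  
Wendy | NULL      
Frank | Research  
Grace | Research  
Bob   | HR        


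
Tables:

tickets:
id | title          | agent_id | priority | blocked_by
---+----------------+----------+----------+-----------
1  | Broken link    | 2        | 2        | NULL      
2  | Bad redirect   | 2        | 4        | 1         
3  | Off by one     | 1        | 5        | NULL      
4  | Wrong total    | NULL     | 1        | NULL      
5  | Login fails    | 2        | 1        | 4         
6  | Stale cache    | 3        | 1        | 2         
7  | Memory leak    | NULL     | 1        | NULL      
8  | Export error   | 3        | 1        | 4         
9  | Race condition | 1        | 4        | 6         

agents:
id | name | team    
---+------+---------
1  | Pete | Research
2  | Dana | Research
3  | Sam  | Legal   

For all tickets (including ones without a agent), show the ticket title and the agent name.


LEFT JOIN keeps every row from tickets (the left table); where agent_id has no match in agents, the agent columns become NULL. Walk through each ticket:
  - ticket 1 (Broken link): agent_id=2 -> matches Dana
  - ticket 2 (Bad redirect): agent_id=2 -> matches Dana
  - ticket 3 (Off by one): agent_id=1 -> matches Pete
  - ticket 4 (Wrong total): agent_id=NULL, no match -> kept with NULL
  - ticket 5 (Login fails): agent_id=2 -> matches Dana
  - ticket 6 (Stale cache): agent_id=3 -> matches Sam
  - ticket 7 (Memory leak): agent_id=NULL, no match -> kept with NULL
  - ticket 8 (Export error): agent_id=3 -> matches Sam
  - ticket 9 (Race condition): agent_id=1 -> matches Pete
All 9 rows appear; 2 have NULL agent.

SQL:
SELECT a.title, b.name AS agent
FROM tickets a
LEFT JOIN agents b ON a.agent_id = b.id

Result:
title          | agent
---------------+------
Broken link    | Dana 
Bad redirect   | Dana 
Off by one     | Pete 
Wrong total    | NULL 
Login fails    | Dana 
Stale cache    | Sam  
Memory leak    | NULL 
Export error   | Sam  
Race condition | Pete 


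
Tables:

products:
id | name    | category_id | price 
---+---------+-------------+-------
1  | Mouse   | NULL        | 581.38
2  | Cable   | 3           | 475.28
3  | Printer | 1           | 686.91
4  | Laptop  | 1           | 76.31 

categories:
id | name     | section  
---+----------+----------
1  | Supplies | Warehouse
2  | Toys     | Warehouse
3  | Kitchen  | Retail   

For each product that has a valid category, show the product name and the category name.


INNER JOIN keeps only products rows whose category_id matches an id in categories. Walk through each product:
  - product 1 (Mouse): category_id=NULL, no match -> dropped
  - product 2 (Cable): category_id=3 -> matches Kitchen
  - product 3 (Printer): category_id=1 -> matches Supplies
  - product 4 (Laptop): category_id=1 -> matches Supplies
So 1 of 4 rows is dropped.

SQL:
SELECT a.name, b.name AS category
FROM products a
INNER JOIN categories b ON a.category_id = b.id

Result:
name    | category
--------+---------
Cable   | Kitchen 
Printer | Supplies
Laptop  | Supplies


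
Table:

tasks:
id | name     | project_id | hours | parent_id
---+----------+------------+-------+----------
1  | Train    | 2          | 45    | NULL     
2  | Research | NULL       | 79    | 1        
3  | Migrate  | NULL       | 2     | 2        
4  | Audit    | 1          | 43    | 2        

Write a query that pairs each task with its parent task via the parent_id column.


This is a self-join: tasks is joined to a second copy of itself, matching each row's parent_id to another row's id. Use LEFT JOIN so rows with parent_id=NULL are kept.
  - task 1 (Train): parent_id=NULL -> NULL
  - task 2 (Research): parent_id=1 -> Train
  - task 3 (Migrate): parent_id=2 -> Research
  - task 4 (Audit): parent_id=2 -> Research

SQL:
SELECT a.name AS item, b.name AS parent
FROM tasks a
LEFT JOIN tasks b ON a.parent_id = b.id

Result:
item     | parent  
---------+---------
Train    | NULL    
Research | Train   
Migrate  | Research
Audit    | Research


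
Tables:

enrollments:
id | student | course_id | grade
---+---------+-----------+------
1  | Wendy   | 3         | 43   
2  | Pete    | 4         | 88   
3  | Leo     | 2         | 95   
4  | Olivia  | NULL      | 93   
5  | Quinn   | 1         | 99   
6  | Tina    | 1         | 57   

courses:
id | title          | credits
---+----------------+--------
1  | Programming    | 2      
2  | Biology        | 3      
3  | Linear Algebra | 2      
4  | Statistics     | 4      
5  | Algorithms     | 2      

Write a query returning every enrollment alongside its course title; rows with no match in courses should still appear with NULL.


LEFT JOIN keeps every row from enrollments (the left table); where course_id has no match in courses, the course columns become NULL. Walk through each enrollment:
  - enrollment 1 (Wendy): course_id=3 -> matches Linear Algebra
  - enrollment 2 (Pete): course_id=4 -> matches Statistics
  - enrollment 3 (Leo): course_id=2 -> matches Biology
  - enrollment 4 (Olivia): course_id=NULL, no match -> kept with NULL
  - enrollment 5 (Quinn): course_id=1 -> matches Programming
  - enrollment 6 (Tina): course_id=1 -> matches Programming
All 6 rows appear; 1 has NULL course.

SQL:
SELECT a.student, b.title AS course
FROM enrollments a
LEFT JOIN courses b ON a.course_id = b.id

Result:
student | course        
--------+---------------
Wendy   | Linear Algebra
Pete    | Statistics    
Leo     | Biology       
Olivia  | NULL          
Quinn   | Programming   
Tina    | Programming   


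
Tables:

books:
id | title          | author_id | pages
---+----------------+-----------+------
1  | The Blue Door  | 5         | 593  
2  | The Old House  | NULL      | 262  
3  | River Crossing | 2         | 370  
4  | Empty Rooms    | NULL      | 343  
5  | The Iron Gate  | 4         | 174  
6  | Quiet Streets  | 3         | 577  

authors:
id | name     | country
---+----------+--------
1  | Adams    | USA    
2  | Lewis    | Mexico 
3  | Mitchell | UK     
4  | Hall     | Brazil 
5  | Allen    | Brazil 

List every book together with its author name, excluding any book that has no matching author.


INNER JOIN keeps only books rows whose author_id matches an id in authors. Walk through each book:
  - book 1 (The Blue Door): author_id=5 -> matches Allen
  - book 2 (The Old House): author_id=NULL, no match -> dropped
  - book 3 (River Crossing): author_id=2 -> matches Lewis
  - book 4 (Empty Rooms): author_id=NULL, no match -> dropped
  - book 5 (The Iron Gate): author_id=4 -> matches Hall
  - book 6 (Quiet Streets): author_id=3 -> matches Mitchell
So 2 of 6 rows are dropped.

SQL:
SELECT a.title, b.name AS author
FROM books a
INNER JOIN authors b ON a.author_id = b.id

Result:
title          | author  
---------------+---------
The Blue Door  | Allen   
River Crossing | Lewis   
The Iron Gate  | Hall    
Quiet Streets  | Mitchell


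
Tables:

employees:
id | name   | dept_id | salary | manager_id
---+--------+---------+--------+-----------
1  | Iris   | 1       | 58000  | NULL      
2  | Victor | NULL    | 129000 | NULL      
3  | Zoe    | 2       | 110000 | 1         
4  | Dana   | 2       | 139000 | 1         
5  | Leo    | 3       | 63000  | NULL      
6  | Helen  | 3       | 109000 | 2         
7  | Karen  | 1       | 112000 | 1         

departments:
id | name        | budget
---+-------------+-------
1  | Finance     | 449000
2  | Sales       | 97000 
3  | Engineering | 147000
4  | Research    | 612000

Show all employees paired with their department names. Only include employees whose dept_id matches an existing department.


INNER JOIN keeps only employees rows whose dept_id matches an id in departments. Walk through each employee:
  - employee 1 (Iris): dept_id=1 -> matches Finance
  - employee 2 (Victor): dept_id=NULL, no match -> dropped
  - employee 3 (Zoe): dept_id=2 -> matches Sales
  - employee 4 (Dana): dept_id=2 -> matches Sales
  - employee 5 (Leo): dept_id=3 -> matches Engineering
  - employee 6 (Helen): dept_id=3 -> matches Engineering
  - employee 7 (Karen): dept_id=1 -> matches Finance
So 1 of 7 rows is dropped.

SQL:
SELECT a.name, b.name AS department
FROM employees a
INNER JOIN departments b ON a.dept_id = b.id

Result:
name  | department 
------+------------
Iris  | Finance    
Zoe   | Sales      
Dana  | Sales      
Leo   | Engineering
Helen | Engineering
Karen | Finance    


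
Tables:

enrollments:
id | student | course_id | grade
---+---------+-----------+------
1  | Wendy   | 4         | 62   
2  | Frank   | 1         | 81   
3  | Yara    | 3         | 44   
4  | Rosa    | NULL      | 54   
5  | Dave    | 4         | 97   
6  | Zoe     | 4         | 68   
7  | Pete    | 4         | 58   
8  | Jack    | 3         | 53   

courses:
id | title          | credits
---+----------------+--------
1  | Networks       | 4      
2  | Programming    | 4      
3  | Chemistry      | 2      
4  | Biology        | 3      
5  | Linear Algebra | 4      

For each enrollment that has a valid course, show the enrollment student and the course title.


INNER JOIN keeps only enrollments rows whose course_id matches an id in courses. Walk through each enrollment:
  - enrollment 1 (Wendy): course_id=4 -> matches Biology
  - enrollment 2 (Frank): course_id=1 -> matches Networks
  - enrollment 3 (Yara): course_id=3 -> matches Chemistry
  - enrollment 4 (Rosa): course_id=NULL, no match -> dropped
  - enrollment 5 (Dave): course_id=4 -> matches Biology
  - enrollment 6 (Zoe): course_id=4 -> matches Biology
  - enrollment 7 (Pete): course_id=4 -> matches Biology
  - enrollment 8 (Jack): course_id=3 -> matches Chemistry
So 1 of 8 rows is dropped.

SQL:
SELECT a.student, b.title AS course
FROM enrollments a
INNER JOIN courses b ON a.course_id = b.id

Result:
student | course   
--------+----------
Wendy   | Biology  
Frank   | Networks 
Yara    | Chemistry
Dave    | Biology  
Zoe     | Biology  
Pete    | Biology  
Jack    | Chemistry


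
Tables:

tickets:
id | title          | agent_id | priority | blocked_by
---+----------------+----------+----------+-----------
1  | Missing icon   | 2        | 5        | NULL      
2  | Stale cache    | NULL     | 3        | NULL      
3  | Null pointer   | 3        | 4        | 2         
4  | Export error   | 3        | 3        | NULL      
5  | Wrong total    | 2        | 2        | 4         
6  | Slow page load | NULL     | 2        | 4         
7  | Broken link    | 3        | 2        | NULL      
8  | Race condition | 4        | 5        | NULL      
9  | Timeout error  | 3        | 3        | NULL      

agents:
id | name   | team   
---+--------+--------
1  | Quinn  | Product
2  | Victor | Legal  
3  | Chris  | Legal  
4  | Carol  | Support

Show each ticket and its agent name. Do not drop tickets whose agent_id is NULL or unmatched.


LEFT JOIN keeps every row from tickets (the left table); where agent_id has no match in agents, the agent columns become NULL. Walk through each ticket:
  - ticket 1 (Missing icon): agent_id=2 -> matches Victor
  - ticket 2 (Stale cache): agent_id=NULL, no match -> kept with NULL
  - ticket 3 (Null pointer): agent_id=3 -> matches Chris
  - ticket 4 (Export error): agent_id=3 -> matches Chris
  - ticket 5 (Wrong total): agent_id=2 -> matches Victor
  - ticket 6 (Slow page load): agent_id=NULL, no match -> kept with NULL
  - ticket 7 (Broken link): agent_id=3 -> matches Chris
  - ticket 8 (Race condition): agent_id=4 -> matches Carol
  - ticket 9 (Timeout error): agent_id=3 -> matches Chris
All 9 rows appear; 2 have NULL agent.

SQL:
SELECT a.title, b.name AS agent
FROM tickets a
LEFT JOIN agents b ON a.agent_id = b.id

Result:
title          | agent 
---------------+-------
Missing icon   | Victor
Stale cache    | NULL  
Null pointer   | Chris 
Export error   | Chris 
Wrong total    | Victor
Slow page load | NULL  
Broken link    | Chris 
Race condition | Carol 
Timeout error  | Chris 


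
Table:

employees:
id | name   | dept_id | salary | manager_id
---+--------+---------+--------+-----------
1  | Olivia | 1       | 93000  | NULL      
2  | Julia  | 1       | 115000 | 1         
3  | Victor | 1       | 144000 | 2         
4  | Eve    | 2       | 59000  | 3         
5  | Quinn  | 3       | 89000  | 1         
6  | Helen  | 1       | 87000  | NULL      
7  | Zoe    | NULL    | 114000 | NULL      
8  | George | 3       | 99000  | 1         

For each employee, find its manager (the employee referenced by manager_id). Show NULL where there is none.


This is a self-join: employees is joined to a second copy of itself, matching each row's manager_id to another row's id. Use LEFT JOIN so rows with manager_id=NULL are kept.
  - employee 1 (Olivia): manager_id=NULL -> NULL
  - employee 2 (Julia): manager_id=1 -> Olivia
  - employee 3 (Victor): manager_id=2 -> Julia
  - employee 4 (Eve): manager_id=3 -> Victor
  - employee 5 (Quinn): manager_id=1 -> Olivia
  - employee 6 (Helen): manager_id=NULL -> NULL
  - employee 7 (Zoe): manager_id=NULL -> NULL
  - employee 8 (George): manager_id=1 -> Olivia

SQL:
SELECT a.name AS item, b.name AS manager
FROM employees a
LEFT JOIN employees b ON a.manager_id = b.id

Result:
item   | manager
-------+--------
Olivia | NULL   
Julia  | Olivia 
Victor | Julia  
Eve    | Victor 
Quinn  | Olivia 
Helen  | NULL   
Zoe    | NULL   
George | Olivia 


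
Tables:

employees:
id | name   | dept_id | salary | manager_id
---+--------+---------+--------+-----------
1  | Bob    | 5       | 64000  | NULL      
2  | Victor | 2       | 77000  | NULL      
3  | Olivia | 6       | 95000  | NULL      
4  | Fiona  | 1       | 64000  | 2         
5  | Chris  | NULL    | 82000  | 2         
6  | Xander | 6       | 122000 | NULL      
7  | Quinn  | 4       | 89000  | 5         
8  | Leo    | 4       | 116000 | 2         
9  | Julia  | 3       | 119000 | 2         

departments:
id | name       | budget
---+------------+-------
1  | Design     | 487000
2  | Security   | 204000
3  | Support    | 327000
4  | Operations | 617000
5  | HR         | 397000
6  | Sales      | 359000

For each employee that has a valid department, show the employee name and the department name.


INNER JOIN keeps only employees rows whose dept_id matches an id in departments. Walk through each employee:
  - employee 1 (Bob): dept_id=5 -> matches HR
  - employee 2 (Victor): dept_id=2 -> matches Security
  - employee 3 (Olivia): dept_id=6 -> matches Sales
  - employee 4 (Fiona): dept_id=1 -> matches Design
  - employee 5 (Chris): dept_id=NULL, no match -> dropped
  - employee 6 (Xander): dept_id=6 -> matches Sales
  - employee 7 (Quinn): dept_id=4 -> matches Operations
  - employee 8 (Leo): dept_id=4 -> matches Operations
  - employee 9 (Julia): dept_id=3 -> matches Support
So 1 of 9 rows is dropped.

SQL:
SELECT a.name, b.name AS department
FROM employees a
INNER JOIN departments b ON a.dept_id = b.id

Result:
name   | department
-------+-----------
Bob    | HR        
Victor | Security  
Olivia | Sales     
Fiona  | Design    
Xander | Sales     
Quinn  | Operations
Leo    | Operations
Julia  | Support   


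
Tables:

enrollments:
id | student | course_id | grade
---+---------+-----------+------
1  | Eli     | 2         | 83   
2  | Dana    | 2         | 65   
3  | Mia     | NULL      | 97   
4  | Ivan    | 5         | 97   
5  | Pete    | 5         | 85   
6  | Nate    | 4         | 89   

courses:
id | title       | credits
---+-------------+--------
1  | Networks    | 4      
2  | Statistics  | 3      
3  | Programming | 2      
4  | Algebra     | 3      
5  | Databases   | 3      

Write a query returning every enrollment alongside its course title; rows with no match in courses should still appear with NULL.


LEFT JOIN keeps every row from enrollments (the left table); where course_id has no match in courses, the course columns become NULL. Walk through each enrollment:
  - enrollment 1 (Eli): course_id=2 -> matches Statistics
  - enrollment 2 (Dana): course_id=2 -> matches Statistics
  - enrollment 3 (Mia): course_id=NULL, no match -> kept with NULL
  - enrollment 4 (Ivan): course_id=5 -> matches Databases
  - enrollment 5 (Pete): course_id=5 -> matches Databases
  - enrollment 6 (Nate): course_id=4 -> matches Algebra
All 6 rows appear; 1 has NULL course.

SQL:
SELECT a.student, b.title AS course
FROM enrollments a
LEFT JOIN courses b ON a.course_id = b.id

Result:
student | course    
--------+-----------
Eli     | Statistics
Dana    | Statistics
Mia     | NULL      
Ivan    | Databases 
Pete    | Databases 
Nate    | Algebra   


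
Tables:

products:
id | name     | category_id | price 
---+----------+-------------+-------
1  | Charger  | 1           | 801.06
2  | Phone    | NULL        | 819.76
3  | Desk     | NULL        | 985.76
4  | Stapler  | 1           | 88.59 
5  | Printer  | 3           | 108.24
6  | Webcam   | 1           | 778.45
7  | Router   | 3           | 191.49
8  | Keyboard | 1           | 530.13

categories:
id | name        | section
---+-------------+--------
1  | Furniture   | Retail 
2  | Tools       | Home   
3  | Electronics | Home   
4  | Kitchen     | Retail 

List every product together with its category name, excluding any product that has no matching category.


INNER JOIN keeps only products rows whose category_id matches an id in categories. Walk through each product:
  - product 1 (Charger): category_id=1 -> matches Furniture
  - product 2 (Phone): category_id=NULL, no match -> dropped
  - product 3 (Desk): category_id=NULL, no match -> dropped
  - product 4 (Stapler): category_id=1 -> matches Furniture
  - product 5 (Printer): category_id=3 -> matches Electronics
  - product 6 (Webcam): category_id=1 -> matches Furniture
  - product 7 (Router): category_id=3 -> matches Electronics
  - product 8 (Keyboard): category_id=1 -> matches Furniture
So 2 of 8 rows are dropped.

SQL:
SELECT a.name, b.name AS category
FROM products a
INNER JOIN categories b ON a.category_id = b.id

Result:
name     | category   
---------+------------
Charger  | Furniture  
Stapler  | Furniture  
Printer  | Electronics
Webcam   | Furniture  
Router   | Electronics
Keyboard | Furniture  


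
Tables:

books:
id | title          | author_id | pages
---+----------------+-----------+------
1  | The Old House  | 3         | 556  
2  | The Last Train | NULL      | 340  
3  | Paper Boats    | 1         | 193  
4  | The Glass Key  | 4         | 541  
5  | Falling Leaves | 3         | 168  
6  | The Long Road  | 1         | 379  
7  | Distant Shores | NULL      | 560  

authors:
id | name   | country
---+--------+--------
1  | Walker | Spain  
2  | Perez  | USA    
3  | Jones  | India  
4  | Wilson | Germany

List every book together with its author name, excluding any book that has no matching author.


INNER JOIN keeps only books rows whose author_id matches an id in authors. Walk through each book:
  - book 1 (The Old House): author_id=3 -> matches Jones
  - book 2 (The Last Train): author_id=NULL, no match -> dropped
  - book 3 (Paper Boats): author_id=1 -> matches Walker
  - book 4 (The Glass Key): author_id=4 -> matches Wilson
  - book 5 (Falling Leaves): author_id=3 -> matches Jones
  - book 6 (The Long Road): author_id=1 -> matches Walker
  - book 7 (Distant Shores): author_id=NULL, no match -> dropped
So 2 of 7 rows are dropped.

SQL:
SELECT a.title, b.name AS author
FROM books a
INNER JOIN authors b ON a.author_id = b.id

Result:
title          | author
---------------+-------
The Old House  | Jones 
Paper Boats    | Walker
The Glass Key  | Wilson
Falling Leaves | Jones 
The Long Road  | Walker
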